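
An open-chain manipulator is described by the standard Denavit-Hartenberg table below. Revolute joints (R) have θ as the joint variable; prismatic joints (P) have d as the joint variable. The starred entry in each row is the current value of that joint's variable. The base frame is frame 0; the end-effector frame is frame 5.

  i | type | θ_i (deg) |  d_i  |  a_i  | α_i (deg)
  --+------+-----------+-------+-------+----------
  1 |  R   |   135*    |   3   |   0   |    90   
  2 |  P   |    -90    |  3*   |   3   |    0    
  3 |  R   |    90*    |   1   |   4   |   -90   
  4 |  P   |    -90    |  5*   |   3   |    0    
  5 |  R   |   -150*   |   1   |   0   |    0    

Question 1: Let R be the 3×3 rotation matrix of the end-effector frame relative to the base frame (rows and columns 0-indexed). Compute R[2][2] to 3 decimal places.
End-effector z-axis (col 2 of R) = (0.0000,0.0000,1.0000)
R[2][2] = 1.0000

1.000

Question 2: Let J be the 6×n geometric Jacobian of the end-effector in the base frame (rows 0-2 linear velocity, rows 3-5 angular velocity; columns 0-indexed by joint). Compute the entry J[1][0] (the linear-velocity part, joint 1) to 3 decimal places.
2.121

axis z_0 = ẑ; lever o_n−o_0 = (2.1213,7.7782,6.0000)
cross product → J_v[:, 0] = (-7.7782,2.1213,0.0000)
J_ω[:, 0] = z_0
entry J[1][0] = 2.1213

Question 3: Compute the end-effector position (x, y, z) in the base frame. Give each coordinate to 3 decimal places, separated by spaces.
after link 1: o_1 = (0.0000, 0.0000, 3.0000)
after link 2: o_2 = (2.1213, 2.1213, 0.0000)
after link 3: o_3 = (0.0000, 5.6569, 0.0000)
after link 4: o_4 = (2.1213, 7.7782, 5.0000)
after link 5: o_5 = (2.1213, 7.7782, 6.0000)

2.121 7.778 6.000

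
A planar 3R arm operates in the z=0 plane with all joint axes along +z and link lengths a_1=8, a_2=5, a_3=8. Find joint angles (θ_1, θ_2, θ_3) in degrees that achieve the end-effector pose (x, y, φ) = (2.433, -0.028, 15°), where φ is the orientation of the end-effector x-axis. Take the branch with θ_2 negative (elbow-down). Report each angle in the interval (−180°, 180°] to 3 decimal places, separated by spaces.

-120.001 -134.997 -90.002

wrist centre = target − a_3·(cos φ, sin φ) = (-5.2944, -2.0986)
cos θ_2 = (32.4347−8²−5²)/(2·8·5) = -0.7071; θ_2 = -134.9968° (elbow-down)
β = atan2(-2.0986,-5.2944) = -158.3780°; ψ = atan2(-3.5357,4.4647) = -38.3770°
θ_1 = β − ψ = -120.0010°
θ_3 = φ − θ_1 − θ_2 = -90.0022° (wrapped to (-180°,180°])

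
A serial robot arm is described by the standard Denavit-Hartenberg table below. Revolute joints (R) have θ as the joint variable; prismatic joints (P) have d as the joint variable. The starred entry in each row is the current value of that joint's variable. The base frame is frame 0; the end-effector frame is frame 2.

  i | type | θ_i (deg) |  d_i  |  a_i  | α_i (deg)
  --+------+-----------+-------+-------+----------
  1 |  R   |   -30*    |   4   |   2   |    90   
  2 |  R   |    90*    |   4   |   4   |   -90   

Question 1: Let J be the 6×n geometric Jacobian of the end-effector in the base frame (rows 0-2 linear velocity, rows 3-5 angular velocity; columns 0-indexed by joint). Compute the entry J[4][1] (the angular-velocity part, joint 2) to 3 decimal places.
axis z_1 = (-0.5000,-0.8660,0.0000); lever o_n−o_1 = (-2.0000,-3.4641,4.0000)
cross product → J_v[:, 1] = (-3.4641,2.0000,0.0000)
J_ω[:, 1] = z_1
entry J[4][1] = -0.8660

-0.866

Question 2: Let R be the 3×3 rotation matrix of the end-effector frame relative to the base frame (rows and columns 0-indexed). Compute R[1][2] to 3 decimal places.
End-effector z-axis (col 2 of R) = (-0.8660,0.5000,0.0000)
R[1][2] = 0.5000

0.500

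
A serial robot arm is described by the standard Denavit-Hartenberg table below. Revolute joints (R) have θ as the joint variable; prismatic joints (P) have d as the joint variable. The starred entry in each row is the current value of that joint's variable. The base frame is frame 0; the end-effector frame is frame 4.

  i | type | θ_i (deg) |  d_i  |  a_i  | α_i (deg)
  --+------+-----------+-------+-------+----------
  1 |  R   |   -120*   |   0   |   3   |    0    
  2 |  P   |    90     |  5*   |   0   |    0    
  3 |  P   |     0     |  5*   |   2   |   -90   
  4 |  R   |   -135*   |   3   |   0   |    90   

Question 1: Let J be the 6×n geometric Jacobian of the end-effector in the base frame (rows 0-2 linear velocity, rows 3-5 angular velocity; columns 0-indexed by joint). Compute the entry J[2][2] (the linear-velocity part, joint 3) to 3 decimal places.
prismatic axis z_2 = (0.0000,0.0000,1.0000)
J_v[:, 2] = z_2; J_ω[:, 2] = (0,0,0)
entry J[2][2] = 1.0000

1.000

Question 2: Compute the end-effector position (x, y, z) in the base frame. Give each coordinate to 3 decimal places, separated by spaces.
after link 1: o_1 = (-1.5000, -2.5981, 0.0000)
after link 2: o_2 = (-1.5000, -2.5981, 5.0000)
after link 3: o_3 = (0.2321, -3.5981, 10.0000)
after link 4: o_4 = (1.7321, -1.0000, 10.0000)

1.732 -1.000 10.000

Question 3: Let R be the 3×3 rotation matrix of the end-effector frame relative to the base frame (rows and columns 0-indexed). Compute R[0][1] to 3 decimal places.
End-effector y-axis (col 1 of R) = (0.5000,0.8660,0.0000)
R[0][1] = 0.5000

0.500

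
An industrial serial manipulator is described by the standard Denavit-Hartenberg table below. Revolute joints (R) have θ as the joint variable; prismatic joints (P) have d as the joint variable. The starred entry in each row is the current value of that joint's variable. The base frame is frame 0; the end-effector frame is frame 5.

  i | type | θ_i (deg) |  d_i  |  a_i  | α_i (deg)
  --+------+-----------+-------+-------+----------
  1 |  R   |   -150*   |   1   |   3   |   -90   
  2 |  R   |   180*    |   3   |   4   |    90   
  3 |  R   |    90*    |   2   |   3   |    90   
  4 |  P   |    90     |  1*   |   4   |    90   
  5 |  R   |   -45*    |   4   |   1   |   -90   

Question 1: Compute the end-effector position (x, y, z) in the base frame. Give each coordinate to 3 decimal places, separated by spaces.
6.120 -8.014 -5.707

after link 1: o_1 = (-2.5981, -1.5000, 1.0000)
after link 2: o_2 = (2.3660, -2.0981, 1.0000)
after link 3: o_3 = (3.8660, -4.6962, -1.0000)
after link 4: o_4 = (4.7321, -4.1962, -5.0000)
after link 5: o_5 = (6.1197, -8.0138, -5.7071)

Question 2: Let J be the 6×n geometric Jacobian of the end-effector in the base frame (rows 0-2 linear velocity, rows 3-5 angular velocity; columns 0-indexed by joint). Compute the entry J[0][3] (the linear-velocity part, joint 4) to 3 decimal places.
prismatic axis z_3 = (0.8660,0.5000,-0.0000)
J_v[:, 3] = z_3; J_ω[:, 3] = (0,0,0)
entry J[0][3] = 0.8660

0.866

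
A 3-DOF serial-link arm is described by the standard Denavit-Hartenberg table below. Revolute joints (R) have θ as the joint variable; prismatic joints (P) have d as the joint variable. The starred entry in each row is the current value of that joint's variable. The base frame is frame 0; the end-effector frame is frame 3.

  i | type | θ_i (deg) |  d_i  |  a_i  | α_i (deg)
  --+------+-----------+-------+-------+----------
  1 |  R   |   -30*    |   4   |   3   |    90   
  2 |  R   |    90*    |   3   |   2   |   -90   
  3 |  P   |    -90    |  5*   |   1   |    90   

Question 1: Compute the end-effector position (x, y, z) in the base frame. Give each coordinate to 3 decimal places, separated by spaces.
after link 1: o_1 = (2.5981, -1.5000, 4.0000)
after link 2: o_2 = (1.0981, -4.0981, 6.0000)
after link 3: o_3 = (-3.7321, -2.4641, 6.0000)

-3.732 -2.464 6.000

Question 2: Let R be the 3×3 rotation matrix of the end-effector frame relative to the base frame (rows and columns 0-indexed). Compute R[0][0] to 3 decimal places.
-0.500

End-effector x-axis (col 0 of R) = (-0.5000,-0.8660,0.0000)
R[0][0] = -0.5000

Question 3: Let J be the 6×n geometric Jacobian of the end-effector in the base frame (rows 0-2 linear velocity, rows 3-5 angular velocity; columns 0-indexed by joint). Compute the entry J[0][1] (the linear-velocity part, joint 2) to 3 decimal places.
-1.732

axis z_1 = (-0.5000,-0.8660,0.0000); lever o_n−o_1 = (-6.3301,-0.9641,2.0000)
cross product → J_v[:, 1] = (-1.7321,1.0000,-5.0000)
J_ω[:, 1] = z_1
entry J[0][1] = -1.7321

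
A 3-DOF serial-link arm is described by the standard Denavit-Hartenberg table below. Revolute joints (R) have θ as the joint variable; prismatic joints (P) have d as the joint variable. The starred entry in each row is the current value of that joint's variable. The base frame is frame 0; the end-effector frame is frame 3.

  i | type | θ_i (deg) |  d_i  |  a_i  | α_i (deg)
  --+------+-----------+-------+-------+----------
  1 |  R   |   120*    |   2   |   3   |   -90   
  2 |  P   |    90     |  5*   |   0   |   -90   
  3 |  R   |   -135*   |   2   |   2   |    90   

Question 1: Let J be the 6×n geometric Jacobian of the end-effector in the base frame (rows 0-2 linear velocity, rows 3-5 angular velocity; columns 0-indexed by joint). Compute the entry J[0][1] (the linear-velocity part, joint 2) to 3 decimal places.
-0.866

prismatic axis z_1 = (-0.8660,-0.5000,0.0000)
J_v[:, 1] = z_1; J_ω[:, 1] = (0,0,0)
entry J[0][1] = -0.8660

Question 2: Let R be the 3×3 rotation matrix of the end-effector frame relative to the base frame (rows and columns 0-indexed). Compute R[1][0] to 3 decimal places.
-0.354

End-effector x-axis (col 0 of R) = (-0.6124,-0.3536,0.7071)
R[1][0] = -0.3536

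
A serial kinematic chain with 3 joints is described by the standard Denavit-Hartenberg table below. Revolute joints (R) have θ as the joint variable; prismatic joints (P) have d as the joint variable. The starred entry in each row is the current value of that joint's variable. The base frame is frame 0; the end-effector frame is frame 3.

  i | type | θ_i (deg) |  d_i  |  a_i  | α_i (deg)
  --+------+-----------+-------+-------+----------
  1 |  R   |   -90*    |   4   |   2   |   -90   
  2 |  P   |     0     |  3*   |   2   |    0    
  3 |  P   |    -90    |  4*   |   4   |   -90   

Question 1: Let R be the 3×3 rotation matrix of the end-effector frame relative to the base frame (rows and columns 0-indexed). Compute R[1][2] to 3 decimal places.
-1.000

End-effector z-axis (col 2 of R) = (0.0000,-1.0000,-0.0000)
R[1][2] = -1.0000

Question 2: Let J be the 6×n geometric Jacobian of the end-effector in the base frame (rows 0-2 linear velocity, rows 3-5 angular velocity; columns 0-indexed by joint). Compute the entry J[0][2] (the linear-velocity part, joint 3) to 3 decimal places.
1.000

prismatic axis z_2 = (1.0000,0.0000,0.0000)
J_v[:, 2] = z_2; J_ω[:, 2] = (0,0,0)
entry J[0][2] = 1.0000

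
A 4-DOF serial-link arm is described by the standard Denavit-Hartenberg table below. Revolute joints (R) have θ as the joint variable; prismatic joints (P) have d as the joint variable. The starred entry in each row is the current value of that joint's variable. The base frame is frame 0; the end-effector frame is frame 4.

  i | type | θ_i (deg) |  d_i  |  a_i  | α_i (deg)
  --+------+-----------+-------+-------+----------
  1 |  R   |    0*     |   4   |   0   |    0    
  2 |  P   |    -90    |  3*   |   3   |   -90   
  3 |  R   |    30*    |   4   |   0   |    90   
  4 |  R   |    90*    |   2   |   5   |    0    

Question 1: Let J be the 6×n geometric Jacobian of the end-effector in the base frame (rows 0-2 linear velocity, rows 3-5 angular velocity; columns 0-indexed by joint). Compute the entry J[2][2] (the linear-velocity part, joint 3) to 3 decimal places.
-1.000

axis z_2 = (1.0000,0.0000,0.0000); lever o_n−o_2 = (9.0000,-1.0000,1.7321)
cross product → J_v[:, 2] = (0.0000,-1.7321,-1.0000)
J_ω[:, 2] = z_2
entry J[2][2] = -1.0000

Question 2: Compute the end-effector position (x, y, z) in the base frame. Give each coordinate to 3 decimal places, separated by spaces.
after link 1: o_1 = (0.0000, 0.0000, 4.0000)
after link 2: o_2 = (0.0000, -3.0000, 7.0000)
after link 3: o_3 = (4.0000, -3.0000, 7.0000)
after link 4: o_4 = (9.0000, -4.0000, 8.7321)

9.000 -4.000 8.732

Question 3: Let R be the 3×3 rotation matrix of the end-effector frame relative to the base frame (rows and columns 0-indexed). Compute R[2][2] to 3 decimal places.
0.866

End-effector z-axis (col 2 of R) = (0.0000,-0.5000,0.8660)
R[2][2] = 0.8660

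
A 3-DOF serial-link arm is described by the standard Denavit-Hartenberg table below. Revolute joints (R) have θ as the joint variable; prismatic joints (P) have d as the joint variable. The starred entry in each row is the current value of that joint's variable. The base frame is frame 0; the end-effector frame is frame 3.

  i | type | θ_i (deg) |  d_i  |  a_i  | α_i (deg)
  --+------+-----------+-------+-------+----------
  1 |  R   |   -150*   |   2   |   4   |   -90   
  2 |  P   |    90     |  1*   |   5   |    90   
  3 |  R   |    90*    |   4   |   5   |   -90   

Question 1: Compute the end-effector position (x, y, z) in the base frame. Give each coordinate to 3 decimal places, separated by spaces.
-3.928 -9.196 -3.000

after link 1: o_1 = (-3.4641, -2.0000, 2.0000)
after link 2: o_2 = (-2.9641, -2.8660, -3.0000)
after link 3: o_3 = (-3.9282, -9.1962, -3.0000)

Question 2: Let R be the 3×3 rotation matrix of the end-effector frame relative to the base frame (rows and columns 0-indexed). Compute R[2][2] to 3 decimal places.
End-effector z-axis (col 2 of R) = (0.0000,-0.0000,1.0000)
R[2][2] = 1.0000

1.000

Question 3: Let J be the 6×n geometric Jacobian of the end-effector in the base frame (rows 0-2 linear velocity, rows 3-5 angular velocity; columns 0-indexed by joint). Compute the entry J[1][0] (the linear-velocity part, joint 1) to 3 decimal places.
-3.928

axis z_0 = ẑ; lever o_n−o_0 = (-3.9282,-9.1962,-3.0000)
cross product → J_v[:, 0] = (9.1962,-3.9282,0.0000)
J_ω[:, 0] = z_0
entry J[1][0] = -3.9282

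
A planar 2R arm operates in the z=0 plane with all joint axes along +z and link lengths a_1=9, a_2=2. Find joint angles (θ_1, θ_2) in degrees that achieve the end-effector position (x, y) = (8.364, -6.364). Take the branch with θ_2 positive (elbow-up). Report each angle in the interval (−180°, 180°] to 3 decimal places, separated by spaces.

-45.000 44.997

cos θ_2 = (110.4570−9²−2²)/(2·9·2) = 0.7071; θ_2 = 44.9974° (elbow-up)
β = atan2(-6.3640,8.3640) = -37.2668°; ψ = atan2(1.4141,10.4143) = 7.7329°
θ_1 = β − ψ = -44.9996°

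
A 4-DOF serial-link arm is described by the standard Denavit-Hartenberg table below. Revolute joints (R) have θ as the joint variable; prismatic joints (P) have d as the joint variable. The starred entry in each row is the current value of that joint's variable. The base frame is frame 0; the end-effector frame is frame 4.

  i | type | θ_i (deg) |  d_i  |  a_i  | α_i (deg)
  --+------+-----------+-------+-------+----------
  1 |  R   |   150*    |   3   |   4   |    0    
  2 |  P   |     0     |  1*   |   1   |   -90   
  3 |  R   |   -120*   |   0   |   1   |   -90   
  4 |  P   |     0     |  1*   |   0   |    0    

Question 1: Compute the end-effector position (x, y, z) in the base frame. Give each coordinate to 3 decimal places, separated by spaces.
after link 1: o_1 = (-3.4641, 2.0000, 3.0000)
after link 2: o_2 = (-4.3301, 2.5000, 4.0000)
after link 3: o_3 = (-3.8971, 2.2500, 4.8660)
after link 4: o_4 = (-4.6471, 2.6830, 5.3660)

-4.647 2.683 5.366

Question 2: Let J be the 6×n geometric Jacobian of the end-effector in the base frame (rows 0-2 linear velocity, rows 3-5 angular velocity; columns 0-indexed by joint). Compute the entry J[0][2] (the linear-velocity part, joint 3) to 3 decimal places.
-1.183

axis z_2 = (-0.5000,-0.8660,0.0000); lever o_n−o_2 = (-0.3170,0.1830,1.3660)
cross product → J_v[:, 2] = (-1.1830,0.6830,-0.3660)
J_ω[:, 2] = z_2
entry J[0][2] = -1.1830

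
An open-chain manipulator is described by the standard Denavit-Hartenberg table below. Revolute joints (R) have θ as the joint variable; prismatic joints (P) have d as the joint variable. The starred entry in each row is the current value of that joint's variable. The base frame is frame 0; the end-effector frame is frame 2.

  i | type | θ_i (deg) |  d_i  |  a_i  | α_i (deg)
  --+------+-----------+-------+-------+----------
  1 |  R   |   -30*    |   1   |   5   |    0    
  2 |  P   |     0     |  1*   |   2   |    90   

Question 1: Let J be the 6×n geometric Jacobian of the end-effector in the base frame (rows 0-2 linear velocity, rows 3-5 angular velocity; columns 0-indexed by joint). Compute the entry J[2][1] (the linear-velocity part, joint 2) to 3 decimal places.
1.000

prismatic axis z_1 = (0.0000,0.0000,1.0000)
J_v[:, 1] = z_1; J_ω[:, 1] = (0,0,0)
entry J[2][1] = 1.0000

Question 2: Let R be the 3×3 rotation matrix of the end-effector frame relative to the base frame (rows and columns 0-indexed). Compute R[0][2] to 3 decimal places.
-0.500

End-effector z-axis (col 2 of R) = (-0.5000,-0.8660,0.0000)
R[0][2] = -0.5000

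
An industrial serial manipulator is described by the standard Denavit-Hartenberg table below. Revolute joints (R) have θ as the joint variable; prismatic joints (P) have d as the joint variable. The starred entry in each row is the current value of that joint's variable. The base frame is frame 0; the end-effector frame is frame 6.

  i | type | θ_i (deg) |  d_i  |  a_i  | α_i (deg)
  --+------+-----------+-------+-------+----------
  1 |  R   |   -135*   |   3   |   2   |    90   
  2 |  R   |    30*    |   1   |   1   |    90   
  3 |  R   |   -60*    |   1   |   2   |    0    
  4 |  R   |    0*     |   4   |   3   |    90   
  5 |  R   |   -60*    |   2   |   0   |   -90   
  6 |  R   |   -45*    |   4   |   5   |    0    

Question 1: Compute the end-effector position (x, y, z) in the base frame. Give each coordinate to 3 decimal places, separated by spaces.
after link 1: o_1 = (-1.4142, -1.4142, 3.0000)
after link 2: o_2 = (-2.7337, -1.3195, 3.5000)
after link 3: o_3 = (-2.4749, -3.5101, 3.1340)
after link 4: o_4 = (-2.9705, -7.6800, 0.4199)
after link 5: o_5 = (-1.2028, -7.3265, -0.4462)
after link 6: o_6 = (3.8996, -11.1318, 0.2505)

3.900 -11.132 0.250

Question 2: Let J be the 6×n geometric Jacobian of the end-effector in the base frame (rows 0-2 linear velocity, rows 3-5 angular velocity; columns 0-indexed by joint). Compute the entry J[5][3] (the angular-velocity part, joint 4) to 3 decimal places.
axis z_3 = (-0.3536,-0.3536,-0.8660); lever o_n−o_3 = (6.3745,-7.6217,-2.8835)
cross product → J_v[:, 3] = (-5.5811,-6.5399,4.9484)
J_ω[:, 3] = z_3
entry J[5][3] = -0.8660

-0.866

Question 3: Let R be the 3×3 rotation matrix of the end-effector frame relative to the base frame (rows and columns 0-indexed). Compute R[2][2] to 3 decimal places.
-0.217

End-effector z-axis (col 2 of R) = (0.0884,-0.9723,-0.2165)
R[2][2] = -0.2165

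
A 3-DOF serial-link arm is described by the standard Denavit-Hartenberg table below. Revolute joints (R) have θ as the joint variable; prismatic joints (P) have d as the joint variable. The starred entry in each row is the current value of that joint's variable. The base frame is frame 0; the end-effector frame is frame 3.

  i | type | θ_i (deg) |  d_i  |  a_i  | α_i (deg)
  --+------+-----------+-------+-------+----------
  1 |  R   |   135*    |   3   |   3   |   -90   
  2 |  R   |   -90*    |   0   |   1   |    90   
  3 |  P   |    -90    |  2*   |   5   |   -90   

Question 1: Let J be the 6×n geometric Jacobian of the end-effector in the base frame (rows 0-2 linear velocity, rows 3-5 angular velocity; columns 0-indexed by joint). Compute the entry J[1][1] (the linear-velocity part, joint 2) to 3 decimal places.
axis z_1 = (-0.7071,-0.7071,0.0000); lever o_n−o_1 = (4.9497,2.1213,1.0000)
cross product → J_v[:, 1] = (-0.7071,0.7071,2.0000)
J_ω[:, 1] = z_1
entry J[1][1] = 0.7071

0.707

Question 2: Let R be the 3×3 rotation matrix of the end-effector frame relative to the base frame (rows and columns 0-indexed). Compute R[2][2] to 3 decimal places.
End-effector z-axis (col 2 of R) = (0.0000,0.0000,1.0000)
R[2][2] = 1.0000

1.000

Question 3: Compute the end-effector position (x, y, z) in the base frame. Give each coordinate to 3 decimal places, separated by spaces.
2.828 4.243 4.000

after link 1: o_1 = (-2.1213, 2.1213, 3.0000)
after link 2: o_2 = (-2.1213, 2.1213, 4.0000)
after link 3: o_3 = (2.8284, 4.2426, 4.0000)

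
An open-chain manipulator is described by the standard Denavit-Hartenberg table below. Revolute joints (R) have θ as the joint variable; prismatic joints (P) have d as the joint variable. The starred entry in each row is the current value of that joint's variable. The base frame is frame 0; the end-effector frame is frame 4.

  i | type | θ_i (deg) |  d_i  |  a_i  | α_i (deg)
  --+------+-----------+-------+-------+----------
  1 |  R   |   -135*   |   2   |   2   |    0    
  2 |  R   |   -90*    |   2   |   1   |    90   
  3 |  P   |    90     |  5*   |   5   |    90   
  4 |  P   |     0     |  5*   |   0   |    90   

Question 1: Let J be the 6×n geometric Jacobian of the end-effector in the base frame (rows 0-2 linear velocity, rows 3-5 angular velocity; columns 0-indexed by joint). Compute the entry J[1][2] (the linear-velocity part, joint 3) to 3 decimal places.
0.707

prismatic axis z_2 = (0.7071,0.7071,0.0000)
J_v[:, 2] = z_2; J_ω[:, 2] = (0,0,0)
entry J[1][2] = 0.7071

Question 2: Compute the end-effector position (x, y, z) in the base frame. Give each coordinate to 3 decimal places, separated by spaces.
after link 1: o_1 = (-1.4142, -1.4142, 2.0000)
after link 2: o_2 = (-2.1213, -0.7071, 4.0000)
after link 3: o_3 = (1.4142, 2.8284, 9.0000)
after link 4: o_4 = (-2.1213, 6.3640, 9.0000)

-2.121 6.364 9.000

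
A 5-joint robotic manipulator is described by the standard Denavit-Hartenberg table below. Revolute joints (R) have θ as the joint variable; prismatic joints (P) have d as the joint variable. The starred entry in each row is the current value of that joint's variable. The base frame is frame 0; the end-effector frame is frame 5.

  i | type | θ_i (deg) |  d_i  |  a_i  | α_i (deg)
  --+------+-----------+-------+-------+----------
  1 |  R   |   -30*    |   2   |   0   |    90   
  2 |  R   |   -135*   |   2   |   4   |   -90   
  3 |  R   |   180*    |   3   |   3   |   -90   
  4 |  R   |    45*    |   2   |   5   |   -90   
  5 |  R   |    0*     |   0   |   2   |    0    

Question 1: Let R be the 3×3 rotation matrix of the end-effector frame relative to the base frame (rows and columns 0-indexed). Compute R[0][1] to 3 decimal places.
0.500

End-effector y-axis (col 1 of R) = (0.5000,0.8660,-0.0000)
R[0][1] = 0.5000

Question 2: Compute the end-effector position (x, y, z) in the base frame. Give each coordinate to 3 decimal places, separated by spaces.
after link 1: o_1 = (0.0000, 0.0000, 2.0000)
after link 2: o_2 = (-3.4495, -0.3178, -0.8284)
after link 3: o_3 = (0.2247, -2.4392, -0.8284)
after link 4: o_4 = (-0.7753, -4.1712, 4.1716)
after link 5: o_5 = (-0.7753, -4.1712, 6.1716)

-0.775 -4.171 6.172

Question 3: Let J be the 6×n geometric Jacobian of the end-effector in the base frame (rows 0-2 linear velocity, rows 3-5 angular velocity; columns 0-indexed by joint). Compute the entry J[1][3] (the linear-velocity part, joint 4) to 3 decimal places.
axis z_3 = (-0.5000,-0.8660,0.0000); lever o_n−o_3 = (-1.0000,-1.7321,7.0000)
cross product → J_v[:, 3] = (-6.0622,3.5000,-0.0000)
J_ω[:, 3] = z_3
entry J[1][3] = 3.5000

3.500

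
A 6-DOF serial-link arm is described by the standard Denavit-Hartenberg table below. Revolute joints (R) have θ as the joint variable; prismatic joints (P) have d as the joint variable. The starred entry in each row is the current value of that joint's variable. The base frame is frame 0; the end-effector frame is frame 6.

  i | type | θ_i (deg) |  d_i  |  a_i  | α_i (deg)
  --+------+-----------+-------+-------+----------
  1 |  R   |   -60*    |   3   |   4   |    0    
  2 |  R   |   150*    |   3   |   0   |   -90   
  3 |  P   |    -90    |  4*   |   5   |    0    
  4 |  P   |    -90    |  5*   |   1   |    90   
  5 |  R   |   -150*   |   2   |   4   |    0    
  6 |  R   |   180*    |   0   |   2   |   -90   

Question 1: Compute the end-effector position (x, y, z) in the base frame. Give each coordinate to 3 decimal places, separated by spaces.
after link 1: o_1 = (2.0000, -3.4641, 3.0000)
after link 2: o_2 = (2.0000, -3.4641, 6.0000)
after link 3: o_3 = (-2.0000, -3.4641, 11.0000)
after link 4: o_4 = (-7.0000, -4.4641, 11.0000)
after link 5: o_5 = (-5.0000, -1.0000, 9.0000)
after link 6: o_6 = (-6.0000, -2.7321, 9.0000)

-6.000 -2.732 9.000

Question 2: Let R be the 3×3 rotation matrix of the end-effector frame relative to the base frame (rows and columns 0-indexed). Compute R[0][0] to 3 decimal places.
End-effector x-axis (col 0 of R) = (-0.5000,-0.8660,0.0000)
R[0][0] = -0.5000

-0.500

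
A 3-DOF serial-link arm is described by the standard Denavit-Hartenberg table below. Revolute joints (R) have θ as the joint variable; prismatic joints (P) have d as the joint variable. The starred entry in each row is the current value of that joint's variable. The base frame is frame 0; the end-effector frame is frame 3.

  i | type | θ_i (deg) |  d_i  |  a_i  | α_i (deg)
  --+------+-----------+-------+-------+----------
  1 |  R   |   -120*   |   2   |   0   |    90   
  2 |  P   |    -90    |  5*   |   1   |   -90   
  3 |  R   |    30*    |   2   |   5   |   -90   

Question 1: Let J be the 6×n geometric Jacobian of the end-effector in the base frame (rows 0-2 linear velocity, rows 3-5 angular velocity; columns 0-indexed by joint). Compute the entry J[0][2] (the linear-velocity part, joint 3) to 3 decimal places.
3.750

axis z_2 = (-0.5000,-0.8660,0.0000); lever o_n−o_2 = (1.1651,-2.9821,-4.3301)
cross product → J_v[:, 2] = (3.7500,-2.1651,2.5000)
J_ω[:, 2] = z_2
entry J[0][2] = 3.7500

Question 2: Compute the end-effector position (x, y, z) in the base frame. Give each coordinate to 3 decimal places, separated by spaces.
-3.165 -0.482 -3.330

after link 1: o_1 = (0.0000, 0.0000, 2.0000)
after link 2: o_2 = (-4.3301, 2.5000, 1.0000)
after link 3: o_3 = (-3.1651, -0.4821, -3.3301)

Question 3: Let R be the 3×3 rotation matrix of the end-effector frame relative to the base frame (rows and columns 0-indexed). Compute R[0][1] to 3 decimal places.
0.500

End-effector y-axis (col 1 of R) = (0.5000,0.8660,-0.0000)
R[0][1] = 0.5000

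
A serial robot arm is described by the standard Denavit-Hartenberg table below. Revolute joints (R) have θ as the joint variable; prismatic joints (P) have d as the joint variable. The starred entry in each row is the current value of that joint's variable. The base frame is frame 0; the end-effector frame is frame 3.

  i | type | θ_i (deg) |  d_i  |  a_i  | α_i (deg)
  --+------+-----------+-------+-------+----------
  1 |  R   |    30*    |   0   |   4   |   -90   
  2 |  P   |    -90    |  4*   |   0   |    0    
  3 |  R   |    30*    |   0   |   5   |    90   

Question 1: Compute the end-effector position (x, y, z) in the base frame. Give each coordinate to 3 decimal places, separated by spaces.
after link 1: o_1 = (3.4641, 2.0000, 0.0000)
after link 2: o_2 = (1.4641, 5.4641, 0.0000)
after link 3: o_3 = (3.6292, 6.7141, 4.3301)

3.629 6.714 4.330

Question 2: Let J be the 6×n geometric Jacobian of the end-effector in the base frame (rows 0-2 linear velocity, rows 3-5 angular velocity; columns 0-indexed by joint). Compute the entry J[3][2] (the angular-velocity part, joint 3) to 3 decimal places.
-0.500

axis z_2 = (-0.5000,0.8660,0.0000); lever o_n−o_2 = (2.1651,1.2500,4.3301)
cross product → J_v[:, 2] = (3.7500,2.1651,-2.5000)
J_ω[:, 2] = z_2
entry J[3][2] = -0.5000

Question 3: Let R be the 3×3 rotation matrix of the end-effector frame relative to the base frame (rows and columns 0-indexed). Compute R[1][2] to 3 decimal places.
End-effector z-axis (col 2 of R) = (-0.7500,-0.4330,0.5000)
R[1][2] = -0.4330

-0.433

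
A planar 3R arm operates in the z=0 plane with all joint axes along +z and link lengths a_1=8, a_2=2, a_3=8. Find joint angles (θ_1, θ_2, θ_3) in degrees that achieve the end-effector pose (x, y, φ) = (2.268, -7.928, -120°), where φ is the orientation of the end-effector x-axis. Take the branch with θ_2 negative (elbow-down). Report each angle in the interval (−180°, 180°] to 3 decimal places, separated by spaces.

wrist centre = target − a_3·(cos φ, sin φ) = (6.2680, -0.9998)
cos θ_2 = (40.2874−8²−2²)/(2·8·2) = -0.8660; θ_2 = -149.9992° (elbow-down)
β = atan2(-0.9998,6.2680) = -9.0628°; ψ = atan2(-1.0000,6.2680) = -9.0649°
θ_1 = β − ψ = 0.0021°
θ_3 = φ − θ_1 − θ_2 = 29.9971° (wrapped to (-180°,180°])

0.002 -149.999 29.997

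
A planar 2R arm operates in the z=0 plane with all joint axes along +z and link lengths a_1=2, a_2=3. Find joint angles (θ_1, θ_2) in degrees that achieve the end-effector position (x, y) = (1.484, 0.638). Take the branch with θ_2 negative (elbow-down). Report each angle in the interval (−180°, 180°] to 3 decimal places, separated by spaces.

134.979 -149.985

cos θ_2 = (2.6093−2²−3²)/(2·2·3) = -0.8659; θ_2 = -149.9847° (elbow-down)
β = atan2(0.6380,1.4840) = 23.2638°; ψ = atan2(-1.5007,-0.5977) = -111.7157°
θ_1 = β − ψ = 134.9795°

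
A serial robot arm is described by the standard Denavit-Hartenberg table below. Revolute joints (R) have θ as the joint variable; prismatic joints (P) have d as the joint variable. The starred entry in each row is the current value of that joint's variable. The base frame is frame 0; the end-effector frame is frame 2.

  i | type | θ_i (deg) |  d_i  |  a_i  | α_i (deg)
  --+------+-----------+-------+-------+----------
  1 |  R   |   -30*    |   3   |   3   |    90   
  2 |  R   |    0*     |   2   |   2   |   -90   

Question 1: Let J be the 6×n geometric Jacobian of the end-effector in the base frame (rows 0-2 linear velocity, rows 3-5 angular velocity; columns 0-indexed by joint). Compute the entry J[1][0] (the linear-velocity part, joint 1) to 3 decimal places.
3.330

axis z_0 = ẑ; lever o_n−o_0 = (3.3301,-4.2321,3.0000)
cross product → J_v[:, 0] = (4.2321,3.3301,-0.0000)
J_ω[:, 0] = z_0
entry J[1][0] = 3.3301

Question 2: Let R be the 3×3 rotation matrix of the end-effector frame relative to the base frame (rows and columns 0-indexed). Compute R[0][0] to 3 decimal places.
0.866

End-effector x-axis (col 0 of R) = (0.8660,-0.5000,0.0000)
R[0][0] = 0.8660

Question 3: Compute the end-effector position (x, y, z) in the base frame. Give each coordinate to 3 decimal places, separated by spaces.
3.330 -4.232 3.000

after link 1: o_1 = (2.5981, -1.5000, 3.0000)
after link 2: o_2 = (3.3301, -4.2321, 3.0000)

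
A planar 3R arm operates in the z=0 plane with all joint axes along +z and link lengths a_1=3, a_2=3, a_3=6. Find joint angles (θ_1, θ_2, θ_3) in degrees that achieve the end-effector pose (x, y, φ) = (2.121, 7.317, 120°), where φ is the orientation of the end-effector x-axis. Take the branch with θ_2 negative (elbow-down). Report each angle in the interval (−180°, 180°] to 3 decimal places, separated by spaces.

45.009 -45.024 120.015

wrist centre = target − a_3·(cos φ, sin φ) = (5.1210, 2.1208)
cos θ_2 = (30.7226−3²−3²)/(2·3·3) = 0.7068; θ_2 = -45.0238° (elbow-down)
β = atan2(2.1208,5.1210) = 22.4968°; ψ = atan2(-2.1222,5.1204) = -22.5119°
θ_1 = β − ψ = 45.0086°
θ_3 = φ − θ_1 − θ_2 = 120.0151° (wrapped to (-180°,180°])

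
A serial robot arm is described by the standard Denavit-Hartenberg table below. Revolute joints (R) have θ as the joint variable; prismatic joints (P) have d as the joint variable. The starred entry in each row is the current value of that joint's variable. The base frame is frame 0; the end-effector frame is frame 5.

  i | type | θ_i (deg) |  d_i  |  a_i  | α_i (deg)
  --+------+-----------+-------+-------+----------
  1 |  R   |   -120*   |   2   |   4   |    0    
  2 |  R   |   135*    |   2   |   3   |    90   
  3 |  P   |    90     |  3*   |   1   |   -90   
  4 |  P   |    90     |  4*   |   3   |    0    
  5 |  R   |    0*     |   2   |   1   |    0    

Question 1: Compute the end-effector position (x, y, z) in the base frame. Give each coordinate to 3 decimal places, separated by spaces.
-5.157 -3.275 5.000

after link 1: o_1 = (-2.0000, -3.4641, 2.0000)
after link 2: o_2 = (0.8978, -2.6876, 4.0000)
after link 3: o_3 = (1.6742, -5.5854, 5.0000)
after link 4: o_4 = (-2.9659, -3.7229, 5.0000)
after link 5: o_5 = (-5.1566, -3.2746, 5.0000)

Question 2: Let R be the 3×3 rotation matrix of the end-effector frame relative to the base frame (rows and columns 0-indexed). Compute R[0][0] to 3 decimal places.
End-effector x-axis (col 0 of R) = (-0.2588,0.9659,0.0000)
R[0][0] = -0.2588

-0.259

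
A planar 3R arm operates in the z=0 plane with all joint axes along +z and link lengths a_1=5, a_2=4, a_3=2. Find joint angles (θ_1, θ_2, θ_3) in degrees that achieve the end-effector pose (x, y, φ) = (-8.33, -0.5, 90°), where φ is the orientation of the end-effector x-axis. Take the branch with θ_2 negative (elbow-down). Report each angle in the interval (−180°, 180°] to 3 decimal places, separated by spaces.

-149.997 -30.006 -89.997

wrist centre = target − a_3·(cos φ, sin φ) = (-8.3300, -2.5000)
cos θ_2 = (75.6389−5²−4²)/(2·5·4) = 0.8660; θ_2 = -30.0061° (elbow-down)
β = atan2(-2.5000,-8.3300) = -163.2944°; ψ = atan2(-2.0004,8.4639) = -13.2974°
θ_1 = β − ψ = -149.9971°
θ_3 = φ − θ_1 − θ_2 = -89.9968° (wrapped to (-180°,180°])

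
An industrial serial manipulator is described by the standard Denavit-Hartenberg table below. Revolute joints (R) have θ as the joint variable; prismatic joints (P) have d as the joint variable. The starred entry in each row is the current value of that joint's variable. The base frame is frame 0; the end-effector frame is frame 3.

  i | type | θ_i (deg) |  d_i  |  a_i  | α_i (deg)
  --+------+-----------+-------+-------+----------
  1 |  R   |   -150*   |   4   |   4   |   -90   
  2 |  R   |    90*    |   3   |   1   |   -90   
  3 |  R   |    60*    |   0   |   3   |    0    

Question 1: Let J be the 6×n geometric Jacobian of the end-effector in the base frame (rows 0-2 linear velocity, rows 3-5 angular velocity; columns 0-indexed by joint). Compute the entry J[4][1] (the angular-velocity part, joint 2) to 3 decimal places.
axis z_1 = (0.5000,-0.8660,0.0000); lever o_n−o_1 = (0.2010,-0.3481,-2.5000)
cross product → J_v[:, 1] = (2.1651,1.2500,-0.0000)
J_ω[:, 1] = z_1
entry J[4][1] = -0.8660

-0.866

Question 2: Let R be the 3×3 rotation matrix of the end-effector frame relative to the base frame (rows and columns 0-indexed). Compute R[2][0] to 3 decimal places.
-0.500

End-effector x-axis (col 0 of R) = (-0.4330,0.7500,-0.5000)
R[2][0] = -0.5000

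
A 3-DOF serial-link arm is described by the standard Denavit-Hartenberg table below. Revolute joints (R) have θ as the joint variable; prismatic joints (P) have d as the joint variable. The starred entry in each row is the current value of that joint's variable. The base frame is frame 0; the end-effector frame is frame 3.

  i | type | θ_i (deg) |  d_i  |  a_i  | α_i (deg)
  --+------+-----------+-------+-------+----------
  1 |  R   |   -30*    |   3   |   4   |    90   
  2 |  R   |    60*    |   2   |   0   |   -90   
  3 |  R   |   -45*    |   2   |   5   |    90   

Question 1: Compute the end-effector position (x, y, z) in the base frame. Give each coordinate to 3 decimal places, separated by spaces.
0.727 -6.812 7.062

after link 1: o_1 = (3.4641, -2.0000, 3.0000)
after link 2: o_2 = (2.4641, -3.7321, 3.0000)
after link 3: o_3 = (0.7273, -6.8118, 7.0619)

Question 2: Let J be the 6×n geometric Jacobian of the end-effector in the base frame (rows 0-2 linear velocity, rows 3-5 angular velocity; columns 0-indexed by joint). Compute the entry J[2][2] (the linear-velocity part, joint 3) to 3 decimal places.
3.062

axis z_2 = (-0.7500,0.4330,0.5000); lever o_n−o_2 = (-1.7368,-3.0797,4.0619)
cross product → J_v[:, 2] = (3.2987,2.1780,3.0619)
J_ω[:, 2] = z_2
entry J[2][2] = 3.0619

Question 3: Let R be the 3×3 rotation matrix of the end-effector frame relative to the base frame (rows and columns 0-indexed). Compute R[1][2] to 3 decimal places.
-0.436

End-effector z-axis (col 2 of R) = (-0.6597,-0.4356,-0.6124)
R[1][2] = -0.4356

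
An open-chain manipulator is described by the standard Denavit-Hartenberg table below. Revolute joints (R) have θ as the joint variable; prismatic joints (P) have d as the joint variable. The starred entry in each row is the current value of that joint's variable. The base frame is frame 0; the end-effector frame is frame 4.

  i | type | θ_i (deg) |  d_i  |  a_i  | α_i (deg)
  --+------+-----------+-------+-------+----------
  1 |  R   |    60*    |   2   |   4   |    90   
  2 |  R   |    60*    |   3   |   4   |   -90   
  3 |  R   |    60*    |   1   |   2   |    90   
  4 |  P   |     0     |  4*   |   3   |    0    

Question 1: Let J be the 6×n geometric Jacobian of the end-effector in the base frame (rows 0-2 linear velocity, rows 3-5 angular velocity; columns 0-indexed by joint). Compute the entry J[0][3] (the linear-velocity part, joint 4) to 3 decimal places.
prismatic axis z_3 = (0.6495,0.1250,0.7500)
J_v[:, 3] = z_3; J_ω[:, 3] = (0,0,0)
entry J[0][3] = 0.6495

0.650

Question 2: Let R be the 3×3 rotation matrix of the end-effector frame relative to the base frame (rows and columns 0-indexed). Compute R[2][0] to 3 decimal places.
0.433

End-effector x-axis (col 0 of R) = (-0.6250,0.6495,0.4330)
R[2][0] = 0.4330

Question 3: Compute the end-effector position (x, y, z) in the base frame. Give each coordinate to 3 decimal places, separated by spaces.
4.638 6.694 11.129

after link 1: o_1 = (2.0000, 3.4641, 2.0000)
after link 2: o_2 = (5.5981, 3.6962, 5.4641)
after link 3: o_3 = (3.9151, 4.2452, 6.8301)
after link 4: o_4 = (4.6381, 6.6937, 11.1292)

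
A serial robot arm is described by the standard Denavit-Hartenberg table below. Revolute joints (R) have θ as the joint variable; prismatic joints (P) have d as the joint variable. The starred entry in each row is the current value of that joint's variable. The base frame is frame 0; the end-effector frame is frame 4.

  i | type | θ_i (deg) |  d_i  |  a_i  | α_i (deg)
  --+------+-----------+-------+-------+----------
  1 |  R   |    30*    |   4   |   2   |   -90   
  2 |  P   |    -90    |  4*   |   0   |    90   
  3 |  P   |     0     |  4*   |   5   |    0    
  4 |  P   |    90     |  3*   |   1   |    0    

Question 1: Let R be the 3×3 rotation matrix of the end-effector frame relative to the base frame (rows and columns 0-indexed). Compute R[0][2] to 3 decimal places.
End-effector z-axis (col 2 of R) = (-0.8660,-0.5000,0.0000)
R[0][2] = -0.8660

-0.866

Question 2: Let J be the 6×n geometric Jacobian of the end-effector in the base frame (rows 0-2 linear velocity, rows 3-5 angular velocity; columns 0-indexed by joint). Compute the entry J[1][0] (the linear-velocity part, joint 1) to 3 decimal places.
-6.830

axis z_0 = ẑ; lever o_n−o_0 = (-6.8301,1.8301,9.0000)
cross product → J_v[:, 0] = (-1.8301,-6.8301,0.0000)
J_ω[:, 0] = z_0
entry J[1][0] = -6.8301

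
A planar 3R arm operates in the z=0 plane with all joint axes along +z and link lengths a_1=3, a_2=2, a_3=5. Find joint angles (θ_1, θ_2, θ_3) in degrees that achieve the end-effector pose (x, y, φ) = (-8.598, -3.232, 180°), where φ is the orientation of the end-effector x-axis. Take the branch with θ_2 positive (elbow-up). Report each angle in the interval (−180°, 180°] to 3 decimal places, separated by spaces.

-150.003 30.008 -60.005

wrist centre = target − a_3·(cos φ, sin φ) = (-3.5980, -3.2320)
cos θ_2 = (23.3914−3²−2²)/(2·3·2) = 0.8660; θ_2 = 30.0084° (elbow-up)
β = atan2(-3.2320,-3.5980) = -138.0674°; ψ = atan2(1.0003,4.7319) = 11.9358°
θ_1 = β − ψ = -150.0031°
θ_3 = φ − θ_1 − θ_2 = -60.0052° (wrapped to (-180°,180°])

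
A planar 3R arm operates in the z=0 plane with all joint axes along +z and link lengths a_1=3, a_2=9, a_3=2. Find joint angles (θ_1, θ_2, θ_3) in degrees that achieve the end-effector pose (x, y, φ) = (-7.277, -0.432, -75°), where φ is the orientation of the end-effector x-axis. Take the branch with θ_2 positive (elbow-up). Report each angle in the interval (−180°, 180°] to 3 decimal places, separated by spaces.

68.223 119.993 96.785

wrist centre = target − a_3·(cos φ, sin φ) = (-7.7946, 1.4999)
cos θ_2 = (63.0059−3²−9²)/(2·3·9) = -0.4999; θ_2 = 119.9927° (elbow-up)
β = atan2(1.4999,-7.7946) = 169.1082°; ψ = atan2(7.7948,-1.4990) = 100.8856°
θ_1 = β − ψ = 68.2226°
θ_3 = φ − θ_1 − θ_2 = 96.7847° (wrapped to (-180°,180°])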